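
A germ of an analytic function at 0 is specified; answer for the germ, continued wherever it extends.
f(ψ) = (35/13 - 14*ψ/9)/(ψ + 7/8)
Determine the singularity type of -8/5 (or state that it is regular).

The point is a regular point.

Denominator factors: ψ + 7/8 = -29/40 at ψ = -8/5 — none vanishes.
So the germ continues analytically to -8/5.


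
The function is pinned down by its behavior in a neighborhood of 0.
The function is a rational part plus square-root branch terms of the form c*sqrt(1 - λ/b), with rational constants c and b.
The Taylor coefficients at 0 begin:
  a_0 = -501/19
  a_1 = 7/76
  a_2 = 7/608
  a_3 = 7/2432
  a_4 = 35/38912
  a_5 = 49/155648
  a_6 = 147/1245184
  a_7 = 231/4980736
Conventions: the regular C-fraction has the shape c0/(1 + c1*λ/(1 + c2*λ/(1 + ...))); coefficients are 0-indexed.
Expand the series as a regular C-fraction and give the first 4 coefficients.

Taylor coefficients (read off): a_0 = -501/19, a_1 = 7/76, a_2 = 7/608, a_3 = 7/2432.
c0 = a_0 = -501/19. Peel one level at a time: if S = 1 + c*λ/S' with S'(0) = 1, then c is the λ-coefficient of S and S' = c*λ/(S - 1).
S_1 = c0/f = 1 + (7/2004)*λ + (3605/8032032)*λ^2 + ...; c1 = 7/2004.
S_2 = c1*λ/(S_1 - 1) = 1 + (-515/4008)*λ + (-1/64)*λ^2 + ...; c2 = -515/4008.
S_3 = c2*λ/(S_2 - 1) = 1 + (-501/4120)*λ + ...; c3 = -501/4120.

The regular C-fraction coefficients are [-501/19, 7/2004, -515/4008, -501/4120].


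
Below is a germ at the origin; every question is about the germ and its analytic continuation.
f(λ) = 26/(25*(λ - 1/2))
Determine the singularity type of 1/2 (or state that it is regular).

The denominator factor λ - 1/2 vanishes at 1/2 and appears to the power 1; the numerator there equals 26/25, nonzero, and no other factor vanishes.
Hence a pole whose order is the multiplicity, 1.

The point is a pole of order 1.


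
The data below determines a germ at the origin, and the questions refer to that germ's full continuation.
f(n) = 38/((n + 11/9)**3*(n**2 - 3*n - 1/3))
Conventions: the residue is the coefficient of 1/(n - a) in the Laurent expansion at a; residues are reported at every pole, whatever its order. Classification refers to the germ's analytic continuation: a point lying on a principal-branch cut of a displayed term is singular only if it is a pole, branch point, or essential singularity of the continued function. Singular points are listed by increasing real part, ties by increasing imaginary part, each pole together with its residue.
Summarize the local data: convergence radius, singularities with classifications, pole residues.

Denominator factor (n**2 - 3*n - 1/3): discriminant 31/3, real irrational roots 3/2 + (1/6)*sqrt(93) and 3/2 - (1/6)*sqrt(93); poles of order 1, moduli 3/2 + (1/6)*sqrt(93) and -3/2 + (1/6)*sqrt(93).
Denominator factor (n + 11/9)^3: pole of order 3 at -11/9, modulus 11/9.
The radius of convergence is the smallest modulus among the singular points: -3/2 + (1/6)*sqrt(93).
At the order-3 pole -11/9 set g(n) = (n - (-11/9))^3*f(n) = 38/(n**2 - 3*n - 1/3).
Order-3 pole: residue = g''(a)/2; g''(-11/9) = 1002258360/59776471, so the residue is 501129180/59776471.
The factor n**2 - 3*n - 1/3 splits as (n - a)(n - a') with a = 3/2 - (1/6)*sqrt(93), a' = 3/2 + (1/6)*sqrt(93). At the order-1 pole a set g(n) = (n - a)*f(n) = [38/(n + 11/9)**3] / (n - a').
Simple pole: residue = g(a) at a = 3/2 - (1/6)*sqrt(93), which is -250564590/59776471 - (833442372/1853070601)*sqrt(93).
The factor n**2 - 3*n - 1/3 splits as (n - a)(n - a') with a = 3/2 + (1/6)*sqrt(93), a' = 3/2 - (1/6)*sqrt(93). At the order-1 pole a set g(n) = (n - a)*f(n) = [38/(n + 11/9)**3] / (n - a').
Simple pole: residue = g(a) at a = 3/2 + (1/6)*sqrt(93), which is -250564590/59776471 + (833442372/1853070601)*sqrt(93).
List the singular points by increasing real part (a conjugate pair: the negative imaginary part first).

Radius of convergence at 0: -3/2 + (1/6)*sqrt(93).
At -11/9: a pole of order 3; residue 501129180/59776471.
At 3/2 - (1/6)*sqrt(93): a pole of order 1; residue -250564590/59776471 - (833442372/1853070601)*sqrt(93).
At 3/2 + (1/6)*sqrt(93): a pole of order 1; residue -250564590/59776471 + (833442372/1853070601)*sqrt(93).


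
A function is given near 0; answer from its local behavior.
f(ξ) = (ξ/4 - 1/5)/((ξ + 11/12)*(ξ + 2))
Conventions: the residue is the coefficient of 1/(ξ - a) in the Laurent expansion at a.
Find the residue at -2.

The residue is 42/65.

At the order-1 pole -2 set g(ξ) = (ξ - (-2))*f(ξ) = (ξ/4 - 1/5)/(ξ + 11/12).
Simple pole: residue = g(a) at a = -2, which is 42/65.


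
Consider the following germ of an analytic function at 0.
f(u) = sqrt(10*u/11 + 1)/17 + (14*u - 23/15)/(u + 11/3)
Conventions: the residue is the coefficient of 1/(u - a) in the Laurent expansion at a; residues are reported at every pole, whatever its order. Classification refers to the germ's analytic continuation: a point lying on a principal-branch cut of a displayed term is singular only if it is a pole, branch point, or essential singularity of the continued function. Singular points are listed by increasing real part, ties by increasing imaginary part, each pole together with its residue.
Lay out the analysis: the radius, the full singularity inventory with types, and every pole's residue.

Radius of convergence at 0: 11/10.
At -11/3: a pole of order 1; residue -793/15.
At -11/10: an algebraic (square-root) branch point.

Denominator factor (u + 11/3): pole of order 1 at -11/3, modulus 11/3.
Branch term (1/17)*sqrt(1 - u/(-11/10)): its argument vanishes at u = -11/10, a square-root branch point, modulus 11/10.
The radius of convergence is the smallest modulus among the singular points: 11/10.
The branch term is analytic at -11/3 and contributes nothing to the residue; only the rational part matters.
At the order-1 pole -11/3 set g(u) = (u - (-11/3))*(rational part) = 14*u - 23/15.
Simple pole: residue = g(a) at a = -11/3, which is -793/15.
List the singular points by increasing real part (a conjugate pair: the negative imaginary part first).


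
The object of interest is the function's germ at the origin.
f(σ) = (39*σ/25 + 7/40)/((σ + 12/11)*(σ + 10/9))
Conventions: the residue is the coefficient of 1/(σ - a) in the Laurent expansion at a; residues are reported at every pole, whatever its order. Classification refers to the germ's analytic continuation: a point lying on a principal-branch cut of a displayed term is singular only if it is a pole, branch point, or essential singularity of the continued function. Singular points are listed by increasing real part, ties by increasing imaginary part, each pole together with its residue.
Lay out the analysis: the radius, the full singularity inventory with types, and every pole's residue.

Denominator factor (σ + 10/9): pole of order 1 at -10/9, modulus 10/9.
Denominator factor (σ + 12/11): pole of order 1 at -12/11, modulus 12/11.
The radius of convergence is the smallest modulus among the singular points: 12/11.
At the order-1 pole -10/9 set g(σ) = (σ - (-10/9))*f(σ) = (39*σ/25 + 7/40)/(σ + 12/11).
Simple pole: residue = g(a) at a = -10/9, which is 6171/80.
At the order-1 pole -12/11 set g(σ) = (σ - (-12/11))*f(σ) = (39*σ/25 + 7/40)/(σ + 10/9).
Simple pole: residue = g(a) at a = -12/11, which is -30231/400.
List the singular points by increasing real part (a conjugate pair: the negative imaginary part first).

Radius of convergence at 0: 12/11.
At -10/9: a pole of order 1; residue 6171/80.
At -12/11: a pole of order 1; residue -30231/400.


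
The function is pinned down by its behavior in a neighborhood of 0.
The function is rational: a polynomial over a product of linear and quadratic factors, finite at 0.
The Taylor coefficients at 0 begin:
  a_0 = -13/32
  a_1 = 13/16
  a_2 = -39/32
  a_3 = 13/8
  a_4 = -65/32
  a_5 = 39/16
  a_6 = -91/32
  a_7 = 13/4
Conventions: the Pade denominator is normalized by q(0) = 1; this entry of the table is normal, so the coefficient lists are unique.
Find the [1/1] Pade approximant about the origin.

Taylor coefficients needed (read off): a_0 = -13/32, a_1 = 13/16, a_2 = -39/32.
Write the denominator as Q(ε) = 1 + q1*ε. Requiring Q*f - P = O(ε^3) with deg P <= 1 kills the coefficients of ε^2..ε^2 in Q*f:
  ε^2: a_2 + q1*a_1 = 0, i.e. -39/32 + (13/16)*q1 = 0.
Solving this linear system: q1 = 3/2.
The numerator is Q*f truncated at degree 1: P0 = a_0 = -13/32; P1 = a_1 + q1*a_0 = 13/64.

The Pade approximant has numerator coefficients [-13/32, 13/64]; denominator coefficients [1, 3/2].


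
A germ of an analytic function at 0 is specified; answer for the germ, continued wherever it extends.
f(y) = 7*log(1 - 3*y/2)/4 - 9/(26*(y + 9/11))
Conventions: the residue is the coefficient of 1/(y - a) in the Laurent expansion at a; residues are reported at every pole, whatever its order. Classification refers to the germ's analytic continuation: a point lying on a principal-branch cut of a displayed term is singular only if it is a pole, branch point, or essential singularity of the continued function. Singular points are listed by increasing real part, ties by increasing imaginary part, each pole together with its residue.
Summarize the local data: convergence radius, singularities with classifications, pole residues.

Denominator factor (y + 9/11): pole of order 1 at -9/11, modulus 9/11.
Branch term (7/4)*log(1 - y/(2/3)): its argument vanishes at y = 2/3, a logarithmic branch point, modulus 2/3.
The radius of convergence is the smallest modulus among the singular points: 2/3.
The branch term is analytic at -9/11 and contributes nothing to the residue; only the rational part matters.
At the order-1 pole -9/11 set g(y) = (y - (-9/11))*(rational part) = -9/26.
Simple pole: residue = g(a) at a = -9/11, which is -9/26.
List the singular points by increasing real part (a conjugate pair: the negative imaginary part first).

Radius of convergence at 0: 2/3.
At -9/11: a pole of order 1; residue -9/26.
At 2/3: a logarithmic branch point.


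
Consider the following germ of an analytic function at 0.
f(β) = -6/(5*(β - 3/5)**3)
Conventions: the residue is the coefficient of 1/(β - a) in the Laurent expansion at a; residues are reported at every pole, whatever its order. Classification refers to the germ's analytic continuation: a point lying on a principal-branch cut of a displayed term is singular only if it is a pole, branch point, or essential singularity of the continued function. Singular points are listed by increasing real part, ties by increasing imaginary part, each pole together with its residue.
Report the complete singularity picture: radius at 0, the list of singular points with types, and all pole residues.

Radius of convergence at 0: 3/5.
At 3/5: a pole of order 3; residue 0.

Denominator factor (β - 3/5)^3: pole of order 3 at 3/5, modulus 3/5.
The radius of convergence is the smallest modulus among the singular points: 3/5.
At the order-3 pole 3/5 set g(β) = (β - (3/5))^3*f(β) = -6/5.
Order-3 pole: residue = g''(a)/2; g''(3/5) = 0, so the residue is 0.


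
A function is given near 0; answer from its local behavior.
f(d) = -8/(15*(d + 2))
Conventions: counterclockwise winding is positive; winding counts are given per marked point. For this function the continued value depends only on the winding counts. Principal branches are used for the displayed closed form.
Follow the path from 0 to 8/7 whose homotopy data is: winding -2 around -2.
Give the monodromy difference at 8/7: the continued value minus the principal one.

The function is rational, hence single-valued: continuing it around any pole returns the same value, so the difference is 0.

Continued minus principal equals 0.


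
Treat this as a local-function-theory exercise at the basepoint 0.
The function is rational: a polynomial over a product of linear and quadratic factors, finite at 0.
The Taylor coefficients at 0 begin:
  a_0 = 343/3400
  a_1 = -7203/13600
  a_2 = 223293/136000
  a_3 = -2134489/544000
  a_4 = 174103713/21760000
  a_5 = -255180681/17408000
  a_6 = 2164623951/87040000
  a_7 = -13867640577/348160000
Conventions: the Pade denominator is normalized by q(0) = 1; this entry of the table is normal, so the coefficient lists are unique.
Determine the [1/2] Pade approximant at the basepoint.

The Pade approximant has numerator coefficients [343/3400, -199283/1754400]; denominator coefficients [1, 532/129, 9247/1720].

Taylor coefficients needed (read off): a_0 = 343/3400, a_1 = -7203/13600, a_2 = 223293/136000, a_3 = -2134489/544000.
Write the denominator as Q(α) = 1 + q1*α + q2*α^2. Requiring Q*f - P = O(α^4) with deg P <= 1 kills the coefficients of α^2..α^3 in Q*f:
  α^2: a_2 + q1*a_1 + q2*a_0 = 0, i.e. 223293/136000 + (-7203/13600)*q1 + (343/3400)*q2 = 0.
  α^3: a_3 + q1*a_2 + q2*a_1 = 0, i.e. -2134489/544000 + (223293/136000)*q1 + (-7203/13600)*q2 = 0.
Solving this linear system: q1 = 532/129, q2 = 9247/1720.
The numerator is Q*f truncated at degree 1: P0 = a_0 = 343/3400; P1 = a_1 + q1*a_0 = -199283/1754400.


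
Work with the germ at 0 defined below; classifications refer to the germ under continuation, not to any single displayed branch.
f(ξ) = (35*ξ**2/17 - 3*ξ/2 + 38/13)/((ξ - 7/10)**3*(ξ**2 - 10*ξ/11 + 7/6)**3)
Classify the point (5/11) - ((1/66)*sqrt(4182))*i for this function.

The point is a pole of order 3.

The denominator factor ξ**2 - 10*ξ/11 + 7/6 vanishes at (5/11) - ((1/66)*sqrt(4182))*i and appears to the power 3; the numerator there equals (55358/80223) - ((139/24684)*sqrt(4182))*i, nonzero, and no other factor vanishes.
Hence a pole whose order is the multiplicity, 3.


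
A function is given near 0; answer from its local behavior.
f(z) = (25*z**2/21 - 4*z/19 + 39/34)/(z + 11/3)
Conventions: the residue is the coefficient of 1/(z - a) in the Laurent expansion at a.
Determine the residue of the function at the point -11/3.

The residue is 2188447/122094.

At the order-1 pole -11/3 set g(z) = (z - (-11/3))*f(z) = 25*z**2/21 - 4*z/19 + 39/34.
Simple pole: residue = g(a) at a = -11/3, which is 2188447/122094.


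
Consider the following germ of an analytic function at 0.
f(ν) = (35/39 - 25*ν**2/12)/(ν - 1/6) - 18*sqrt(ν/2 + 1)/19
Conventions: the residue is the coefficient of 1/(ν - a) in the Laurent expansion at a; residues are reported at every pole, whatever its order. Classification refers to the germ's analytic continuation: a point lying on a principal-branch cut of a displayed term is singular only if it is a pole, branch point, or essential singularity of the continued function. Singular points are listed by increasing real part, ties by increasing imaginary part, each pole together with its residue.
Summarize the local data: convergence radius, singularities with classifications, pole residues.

Denominator factor (ν - 1/6): pole of order 1 at 1/6, modulus 1/6.
Branch term (-18/19)*sqrt(1 - ν/(-2)): its argument vanishes at ν = -2, a square-root branch point, modulus 2.
The radius of convergence is the smallest modulus among the singular points: 1/6.
The branch term is analytic at 1/6 and contributes nothing to the residue; only the rational part matters.
At the order-1 pole 1/6 set g(ν) = (ν - (1/6))*(rational part) = 35/39 - 25*ν**2/12.
Simple pole: residue = g(a) at a = 1/6, which is 4715/5616.
List the singular points by increasing real part (a conjugate pair: the negative imaginary part first).

Radius of convergence at 0: 1/6.
At -2: an algebraic (square-root) branch point.
At 1/6: a pole of order 1; residue 4715/5616.


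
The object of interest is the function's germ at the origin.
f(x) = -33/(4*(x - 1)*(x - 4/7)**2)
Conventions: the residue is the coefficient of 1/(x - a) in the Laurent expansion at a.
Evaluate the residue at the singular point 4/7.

The residue is 539/12.

At the order-2 pole 4/7 set g(x) = (x - (4/7))^2*f(x) = -33/(4*(x - 1)).
Order-2 pole: residue = g'(a); g'(4/7) = 539/12, so the residue is 539/12.


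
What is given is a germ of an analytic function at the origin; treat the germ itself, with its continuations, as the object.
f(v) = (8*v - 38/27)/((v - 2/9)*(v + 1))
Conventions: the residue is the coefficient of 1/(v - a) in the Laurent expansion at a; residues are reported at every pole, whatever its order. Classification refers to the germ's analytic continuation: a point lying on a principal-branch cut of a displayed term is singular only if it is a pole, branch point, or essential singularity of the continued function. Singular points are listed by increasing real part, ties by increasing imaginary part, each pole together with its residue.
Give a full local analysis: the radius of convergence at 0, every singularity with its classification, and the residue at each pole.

Denominator factor (v + 1): pole of order 1 at -1, modulus 1.
Denominator factor (v - 2/9): pole of order 1 at 2/9, modulus 2/9.
The radius of convergence is the smallest modulus among the singular points: 2/9.
At the order-1 pole -1 set g(v) = (v - (-1))*f(v) = (8*v - 38/27)/(v - 2/9).
Simple pole: residue = g(a) at a = -1, which is 254/33.
At the order-1 pole 2/9 set g(v) = (v - (2/9))*f(v) = (8*v - 38/27)/(v + 1).
Simple pole: residue = g(a) at a = 2/9, which is 10/33.
List the singular points by increasing real part (a conjugate pair: the negative imaginary part first).

Radius of convergence at 0: 2/9.
At -1: a pole of order 1; residue 254/33.
At 2/9: a pole of order 1; residue 10/33.


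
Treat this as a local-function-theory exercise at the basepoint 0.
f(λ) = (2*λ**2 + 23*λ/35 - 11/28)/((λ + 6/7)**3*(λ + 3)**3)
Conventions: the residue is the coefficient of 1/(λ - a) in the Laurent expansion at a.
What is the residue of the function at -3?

The residue is -1685159/2531250.

At the order-3 pole -3 set g(λ) = (λ - (-3))^3*f(λ) = (2*λ**2 + 23*λ/35 - 11/28)/(λ + 6/7)**3.
Order-3 pole: residue = g''(a)/2; g''(-3) = -1685159/1265625, so the residue is -1685159/2531250.


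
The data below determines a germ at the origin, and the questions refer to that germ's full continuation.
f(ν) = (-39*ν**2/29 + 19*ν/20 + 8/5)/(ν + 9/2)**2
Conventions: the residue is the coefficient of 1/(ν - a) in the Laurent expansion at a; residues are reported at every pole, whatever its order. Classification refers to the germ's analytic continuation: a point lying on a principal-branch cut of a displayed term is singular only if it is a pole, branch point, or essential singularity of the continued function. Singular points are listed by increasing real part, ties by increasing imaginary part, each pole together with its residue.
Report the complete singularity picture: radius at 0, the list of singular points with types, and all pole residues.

Radius of convergence at 0: 9/2.
At -9/2: a pole of order 2; residue 7571/580.

Denominator factor (ν + 9/2)^2: pole of order 2 at -9/2, modulus 9/2.
The radius of convergence is the smallest modulus among the singular points: 9/2.
At the order-2 pole -9/2 set g(ν) = (ν - (-9/2))^2*f(ν) = -39*ν**2/29 + 19*ν/20 + 8/5.
Order-2 pole: residue = g'(a); g'(-9/2) = 7571/580, so the residue is 7571/580.


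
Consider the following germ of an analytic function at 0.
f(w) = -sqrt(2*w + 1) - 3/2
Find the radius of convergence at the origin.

The radius of convergence is 1/2.

Branch term (-1)*sqrt(1 - w/(-1/2)): its argument vanishes at w = -1/2, a square-root branch point, modulus 1/2.
The radius of convergence is the smallest modulus among the singular points: 1/2.


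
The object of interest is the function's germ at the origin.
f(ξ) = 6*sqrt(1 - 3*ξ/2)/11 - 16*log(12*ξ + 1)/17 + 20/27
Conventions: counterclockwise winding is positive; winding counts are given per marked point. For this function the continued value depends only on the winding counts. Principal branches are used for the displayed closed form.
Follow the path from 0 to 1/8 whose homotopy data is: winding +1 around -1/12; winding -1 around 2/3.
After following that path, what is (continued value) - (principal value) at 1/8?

The rational part is single-valued and drops out of the difference; each branch term changes only by its own monodromy.
(-16/17)*log(1 - ξ/(-1/12)): each positive loop around -1/12 adds 2*pi*i to the log, so winding +1 contributes (-16/17)*(1)*2*pi*i = -(32/17)*pi*i.
(6/11)*sqrt(1 - ξ/(2/3)): winding -1 is odd, the square root flips sign, contributing -2*(6/11)*sqrt(1 - (1/8)/(2/3)) = -2*(6/11)*sqrt(13/16) = -(3/11)*sqrt(13).
Summing the contributions at ξ = 1/8 gives (-(3/11)*sqrt(13)) - ((32/17)*pi)*i.

Continued minus principal equals (-(3/11)*sqrt(13)) - ((32/17)*pi)*i.


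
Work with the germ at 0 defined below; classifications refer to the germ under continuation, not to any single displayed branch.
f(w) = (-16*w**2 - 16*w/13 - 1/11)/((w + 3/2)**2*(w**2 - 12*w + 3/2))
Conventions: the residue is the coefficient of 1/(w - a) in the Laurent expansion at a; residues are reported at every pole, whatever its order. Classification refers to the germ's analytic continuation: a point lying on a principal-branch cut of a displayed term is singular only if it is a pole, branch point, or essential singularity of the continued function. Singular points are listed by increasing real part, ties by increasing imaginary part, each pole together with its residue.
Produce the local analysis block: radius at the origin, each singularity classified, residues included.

Denominator factor (w + 3/2)^2: pole of order 2 at -3/2, modulus 3/2.
Denominator factor (w**2 - 12*w + 3/2): discriminant 138, real irrational roots 6 + (1/2)*sqrt(138) and 6 - (1/2)*sqrt(138); poles of order 1, moduli 6 + (1/2)*sqrt(138) and 6 - (1/2)*sqrt(138).
The radius of convergence is the smallest modulus among the singular points: 6 - (1/2)*sqrt(138).
At the order-2 pole -3/2 set g(w) = (w - (-3/2))^2*f(w) = (-16*w**2 - 16*w/13 - 1/11)/(w**2 - 12*w + 3/2).
Order-2 pole: residue = g'(a); g'(-3/2) = 128016/120263, so the residue is 128016/120263.
The factor w**2 - 12*w + 3/2 splits as (w - a)(w - a') with a = 6 - (1/2)*sqrt(138), a' = 6 + (1/2)*sqrt(138). At the order-1 pole a set g(w) = (w - a)*f(w) = [(-16*w**2 - 16*w/13 - 1/11)/(w + 3/2)**2] / (w - a').
Simple pole: residue = g(a) at a = 6 - (1/2)*sqrt(138), which is -64008/120263 + (105646/2263131)*sqrt(138).
The factor w**2 - 12*w + 3/2 splits as (w - a)(w - a') with a = 6 + (1/2)*sqrt(138), a' = 6 - (1/2)*sqrt(138). At the order-1 pole a set g(w) = (w - a)*f(w) = [(-16*w**2 - 16*w/13 - 1/11)/(w + 3/2)**2] / (w - a').
Simple pole: residue = g(a) at a = 6 + (1/2)*sqrt(138), which is -64008/120263 - (105646/2263131)*sqrt(138).
List the singular points by increasing real part (a conjugate pair: the negative imaginary part first).

Radius of convergence at 0: 6 - (1/2)*sqrt(138).
At -3/2: a pole of order 2; residue 128016/120263.
At 6 - (1/2)*sqrt(138): a pole of order 1; residue -64008/120263 + (105646/2263131)*sqrt(138).
At 6 + (1/2)*sqrt(138): a pole of order 1; residue -64008/120263 - (105646/2263131)*sqrt(138).


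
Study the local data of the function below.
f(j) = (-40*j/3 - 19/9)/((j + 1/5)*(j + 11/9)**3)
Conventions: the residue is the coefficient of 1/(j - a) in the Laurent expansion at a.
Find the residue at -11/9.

The residue is -50625/97336.

At the order-3 pole -11/9 set g(j) = (j - (-11/9))^3*f(j) = (-40*j/3 - 19/9)/(j + 1/5).
Order-3 pole: residue = g''(a)/2; g''(-11/9) = -50625/48668, so the residue is -50625/97336.


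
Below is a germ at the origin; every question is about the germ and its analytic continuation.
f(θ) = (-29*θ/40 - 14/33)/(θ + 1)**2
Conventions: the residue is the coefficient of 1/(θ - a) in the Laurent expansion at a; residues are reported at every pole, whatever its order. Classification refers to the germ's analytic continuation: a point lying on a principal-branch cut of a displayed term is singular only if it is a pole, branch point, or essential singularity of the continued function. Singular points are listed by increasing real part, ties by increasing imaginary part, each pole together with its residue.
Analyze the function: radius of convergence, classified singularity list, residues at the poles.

Denominator factor (θ + 1)^2: pole of order 2 at -1, modulus 1.
The radius of convergence is the smallest modulus among the singular points: 1.
At the order-2 pole -1 set g(θ) = (θ - (-1))^2*f(θ) = -29*θ/40 - 14/33.
Order-2 pole: residue = g'(a); g'(-1) = -29/40, so the residue is -29/40.

Radius of convergence at 0: 1.
At -1: a pole of order 2; residue -29/40.


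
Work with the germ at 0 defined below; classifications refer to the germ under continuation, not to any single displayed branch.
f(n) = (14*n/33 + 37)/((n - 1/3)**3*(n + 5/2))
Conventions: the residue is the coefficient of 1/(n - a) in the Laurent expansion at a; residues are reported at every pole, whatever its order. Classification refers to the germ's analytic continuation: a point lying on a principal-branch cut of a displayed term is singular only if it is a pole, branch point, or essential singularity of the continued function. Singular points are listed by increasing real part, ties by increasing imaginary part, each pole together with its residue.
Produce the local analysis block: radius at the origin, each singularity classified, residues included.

Radius of convergence at 0: 1/3.
At -5/2: a pole of order 1; residue -85392/54043.
At 1/3: a pole of order 3; residue 85392/54043.

Denominator factor (n + 5/2): pole of order 1 at -5/2, modulus 5/2.
Denominator factor (n - 1/3)^3: pole of order 3 at 1/3, modulus 1/3.
The radius of convergence is the smallest modulus among the singular points: 1/3.
At the order-1 pole -5/2 set g(n) = (n - (-5/2))*f(n) = (14*n/33 + 37)/(n - 1/3)**3.
Simple pole: residue = g(a) at a = -5/2, which is -85392/54043.
At the order-3 pole 1/3 set g(n) = (n - (1/3))^3*f(n) = (14*n/33 + 37)/(n + 5/2).
Order-3 pole: residue = g''(a)/2; g''(1/3) = 170784/54043, so the residue is 85392/54043.
List the singular points by increasing real part (a conjugate pair: the negative imaginary part first).


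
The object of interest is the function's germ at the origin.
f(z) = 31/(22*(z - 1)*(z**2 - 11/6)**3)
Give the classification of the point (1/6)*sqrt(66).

The denominator factor z**2 - 11/6 vanishes at (1/6)*sqrt(66) and appears to the power 3; the numerator there equals 31/22, nonzero, and no other factor vanishes.
Hence a pole whose order is the multiplicity, 3.

The point is a pole of order 3.


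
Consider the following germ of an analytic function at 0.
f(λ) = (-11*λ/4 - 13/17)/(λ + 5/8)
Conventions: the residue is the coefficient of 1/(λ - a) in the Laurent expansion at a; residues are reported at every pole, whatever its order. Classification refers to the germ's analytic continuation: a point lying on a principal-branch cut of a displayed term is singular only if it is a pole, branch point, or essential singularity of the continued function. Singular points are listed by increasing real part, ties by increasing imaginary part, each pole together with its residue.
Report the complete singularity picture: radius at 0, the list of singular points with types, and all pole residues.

Denominator factor (λ + 5/8): pole of order 1 at -5/8, modulus 5/8.
The radius of convergence is the smallest modulus among the singular points: 5/8.
At the order-1 pole -5/8 set g(λ) = (λ - (-5/8))*f(λ) = -11*λ/4 - 13/17.
Simple pole: residue = g(a) at a = -5/8, which is 519/544.

Radius of convergence at 0: 5/8.
At -5/8: a pole of order 1; residue 519/544.


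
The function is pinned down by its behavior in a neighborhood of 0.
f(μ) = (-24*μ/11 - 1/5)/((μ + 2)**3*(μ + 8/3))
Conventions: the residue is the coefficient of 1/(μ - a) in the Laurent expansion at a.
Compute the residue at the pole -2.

The residue is 8343/440.

At the order-3 pole -2 set g(μ) = (μ - (-2))^3*f(μ) = (-24*μ/11 - 1/5)/(μ + 8/3).
Order-3 pole: residue = g''(a)/2; g''(-2) = 8343/220, so the residue is 8343/440.


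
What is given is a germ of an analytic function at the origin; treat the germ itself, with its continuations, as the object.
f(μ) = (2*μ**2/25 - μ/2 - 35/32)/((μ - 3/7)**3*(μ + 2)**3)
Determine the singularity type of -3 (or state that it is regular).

Denominator factors: μ + 2 = -1 at μ = -3; μ - 3/7 = -24/7 at μ = -3 — none vanishes.
So the germ continues analytically to -3.

The point is a regular point.


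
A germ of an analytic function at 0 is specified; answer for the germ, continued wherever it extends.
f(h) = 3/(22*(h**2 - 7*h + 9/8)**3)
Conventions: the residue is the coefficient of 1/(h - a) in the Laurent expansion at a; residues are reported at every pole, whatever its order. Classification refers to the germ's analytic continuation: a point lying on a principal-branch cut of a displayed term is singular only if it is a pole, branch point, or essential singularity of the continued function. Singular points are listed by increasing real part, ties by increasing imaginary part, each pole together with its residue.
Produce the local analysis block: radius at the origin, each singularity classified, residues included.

Denominator factor (h**2 - 7*h + 9/8)^3: discriminant 89/2, real irrational roots 7/2 + (1/4)*sqrt(178) and 7/2 - (1/4)*sqrt(178); poles of order 3, moduli 7/2 + (1/4)*sqrt(178) and 7/2 - (1/4)*sqrt(178).
The radius of convergence is the smallest modulus among the singular points: 7/2 - (1/4)*sqrt(178).
The factor h**2 - 7*h + 9/8 splits as (h - a)(h - a') with a = 7/2 - (1/4)*sqrt(178), a' = 7/2 + (1/4)*sqrt(178). At the order-3 pole a set g(h) = (h - a)^3*f(h) = [3/22] / (h - a')^3.
Order-3 pole: residue = g''(a)/2; g''(7/2 - (1/4)*sqrt(178)) = -(72/7754659)*sqrt(178), so the residue is -(36/7754659)*sqrt(178).
The factor h**2 - 7*h + 9/8 splits as (h - a)(h - a') with a = 7/2 + (1/4)*sqrt(178), a' = 7/2 - (1/4)*sqrt(178). At the order-3 pole a set g(h) = (h - a)^3*f(h) = [3/22] / (h - a')^3.
Order-3 pole: residue = g''(a)/2; g''(7/2 + (1/4)*sqrt(178)) = (72/7754659)*sqrt(178), so the residue is (36/7754659)*sqrt(178).
List the singular points by increasing real part (a conjugate pair: the negative imaginary part first).

Radius of convergence at 0: 7/2 - (1/4)*sqrt(178).
At 7/2 - (1/4)*sqrt(178): a pole of order 3; residue -(36/7754659)*sqrt(178).
At 7/2 + (1/4)*sqrt(178): a pole of order 3; residue (36/7754659)*sqrt(178).


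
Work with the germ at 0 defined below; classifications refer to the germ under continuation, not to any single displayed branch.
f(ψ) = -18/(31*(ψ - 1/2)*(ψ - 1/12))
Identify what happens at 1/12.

The point is a pole of order 1.

The denominator factor ψ - 1/12 vanishes at 1/12 and appears to the power 1; the numerator there equals -18/31, nonzero, and no other factor vanishes.
Hence a pole whose order is the multiplicity, 1.


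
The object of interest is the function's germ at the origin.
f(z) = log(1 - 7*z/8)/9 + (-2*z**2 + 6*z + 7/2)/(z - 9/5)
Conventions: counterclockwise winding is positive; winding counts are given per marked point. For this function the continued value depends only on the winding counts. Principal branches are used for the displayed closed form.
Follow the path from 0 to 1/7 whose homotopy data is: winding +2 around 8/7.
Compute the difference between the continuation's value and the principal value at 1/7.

The rational part is single-valued and drops out of the difference; each branch term changes only by its own monodromy.
(1/9)*log(1 - z/(8/7)): each positive loop around 8/7 adds 2*pi*i to the log, so winding +2 contributes (1/9)*(2)*2*pi*i = (4/9)*pi*i.
Summing the contributions at z = 1/7 gives (4/9)*pi*i.

Continued minus principal equals (4/9)*pi*i.


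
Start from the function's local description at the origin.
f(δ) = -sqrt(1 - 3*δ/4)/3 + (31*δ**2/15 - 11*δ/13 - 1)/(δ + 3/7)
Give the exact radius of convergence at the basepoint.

Denominator factor (δ + 3/7): pole of order 1 at -3/7, modulus 3/7.
Branch term (-1/3)*sqrt(1 - δ/(4/3)): its argument vanishes at δ = 4/3, a square-root branch point, modulus 4/3.
The radius of convergence is the smallest modulus among the singular points: 3/7.

The radius of convergence is 3/7.


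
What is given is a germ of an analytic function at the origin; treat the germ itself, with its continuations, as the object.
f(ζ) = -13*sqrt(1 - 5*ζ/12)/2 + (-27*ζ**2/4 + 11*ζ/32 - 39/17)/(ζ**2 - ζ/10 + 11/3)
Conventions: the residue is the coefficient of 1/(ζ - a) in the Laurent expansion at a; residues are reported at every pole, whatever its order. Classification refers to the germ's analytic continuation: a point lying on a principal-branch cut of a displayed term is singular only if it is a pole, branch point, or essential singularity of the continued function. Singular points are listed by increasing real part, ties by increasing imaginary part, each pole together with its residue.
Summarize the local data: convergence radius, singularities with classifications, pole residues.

Radius of convergence at 0: (1/3)*sqrt(33).
At (1/20) - ((1/60)*sqrt(13191))*i: a pole of order 1; residue (-53/320) + ((1220699/23919680)*sqrt(13191))*i.
At (1/20) + ((1/60)*sqrt(13191))*i: a pole of order 1; residue (-53/320) - ((1220699/23919680)*sqrt(13191))*i.
At 12/5: an algebraic (square-root) branch point.

Denominator factor (ζ**2 - ζ/10 + 11/3): discriminant -4397/300, complex-conjugate roots (1/20) + ((1/60)*sqrt(13191))*i and (1/20) - ((1/60)*sqrt(13191))*i; poles of order 1, moduli (1/3)*sqrt(33) and (1/3)*sqrt(33).
Branch term (-13/2)*sqrt(1 - ζ/(12/5)): its argument vanishes at ζ = 12/5, a square-root branch point, modulus 12/5.
The radius of convergence is the smallest modulus among the singular points: (1/3)*sqrt(33).
The branch term is analytic at (1/20) - ((1/60)*sqrt(13191))*i and contributes nothing to the residue; only the rational part matters.
The factor ζ**2 - ζ/10 + 11/3 splits as (ζ - a)(ζ - a') with a = (1/20) - ((1/60)*sqrt(13191))*i, a' = (1/20) + ((1/60)*sqrt(13191))*i. At the order-1 pole a set g(ζ) = (ζ - a)*(rational part) = [-27*ζ**2/4 + 11*ζ/32 - 39/17] / (ζ - a').
Simple pole: residue = g(a) at a = (1/20) - ((1/60)*sqrt(13191))*i, which is (-53/320) + ((1220699/23919680)*sqrt(13191))*i.
The branch term is analytic at (1/20) + ((1/60)*sqrt(13191))*i and contributes nothing to the residue; only the rational part matters.
The factor ζ**2 - ζ/10 + 11/3 splits as (ζ - a)(ζ - a') with a = (1/20) + ((1/60)*sqrt(13191))*i, a' = (1/20) - ((1/60)*sqrt(13191))*i. At the order-1 pole a set g(ζ) = (ζ - a)*(rational part) = [-27*ζ**2/4 + 11*ζ/32 - 39/17] / (ζ - a').
Simple pole: residue = g(a) at a = (1/20) + ((1/60)*sqrt(13191))*i, which is (-53/320) - ((1220699/23919680)*sqrt(13191))*i.
List the singular points by increasing real part (a conjugate pair: the negative imaginary part first).


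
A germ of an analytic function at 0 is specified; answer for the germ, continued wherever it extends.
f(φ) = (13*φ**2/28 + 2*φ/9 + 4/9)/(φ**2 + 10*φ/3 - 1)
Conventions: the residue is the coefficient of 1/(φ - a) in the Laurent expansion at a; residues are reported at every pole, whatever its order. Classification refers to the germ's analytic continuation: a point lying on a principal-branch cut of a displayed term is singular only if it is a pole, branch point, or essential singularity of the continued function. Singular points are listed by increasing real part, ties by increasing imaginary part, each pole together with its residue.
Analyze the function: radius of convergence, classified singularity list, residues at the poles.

Denominator factor (φ**2 + 10*φ/3 - 1): discriminant 136/9, real irrational roots -5/3 + (1/3)*sqrt(34) and -5/3 - (1/3)*sqrt(34); poles of order 1, moduli -5/3 + (1/3)*sqrt(34) and 5/3 + (1/3)*sqrt(34).
The radius of convergence is the smallest modulus among the singular points: -5/3 + (1/3)*sqrt(34).
The factor φ**2 + 10*φ/3 - 1 splits as (φ - a)(φ - a') with a = -5/3 - (1/3)*sqrt(34), a' = -5/3 + (1/3)*sqrt(34). At the order-1 pole a set g(φ) = (φ - a)*f(φ) = [13*φ**2/28 + 2*φ/9 + 4/9] / (φ - a').
Simple pole: residue = g(a) at a = -5/3 - (1/3)*sqrt(34), which is -167/252 - (2357/17136)*sqrt(34).
The factor φ**2 + 10*φ/3 - 1 splits as (φ - a)(φ - a') with a = -5/3 + (1/3)*sqrt(34), a' = -5/3 - (1/3)*sqrt(34). At the order-1 pole a set g(φ) = (φ - a)*f(φ) = [13*φ**2/28 + 2*φ/9 + 4/9] / (φ - a').
Simple pole: residue = g(a) at a = -5/3 + (1/3)*sqrt(34), which is -167/252 + (2357/17136)*sqrt(34).
List the singular points by increasing real part (a conjugate pair: the negative imaginary part first).

Radius of convergence at 0: -5/3 + (1/3)*sqrt(34).
At -5/3 - (1/3)*sqrt(34): a pole of order 1; residue -167/252 - (2357/17136)*sqrt(34).
At -5/3 + (1/3)*sqrt(34): a pole of order 1; residue -167/252 + (2357/17136)*sqrt(34).


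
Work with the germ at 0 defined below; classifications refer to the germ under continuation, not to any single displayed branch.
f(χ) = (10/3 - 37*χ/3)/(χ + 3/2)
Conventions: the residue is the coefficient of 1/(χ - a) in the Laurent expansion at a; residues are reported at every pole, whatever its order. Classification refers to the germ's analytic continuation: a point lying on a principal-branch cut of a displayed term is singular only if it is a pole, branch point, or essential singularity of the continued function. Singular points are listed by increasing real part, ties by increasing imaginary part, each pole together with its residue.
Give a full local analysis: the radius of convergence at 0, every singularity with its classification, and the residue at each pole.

Radius of convergence at 0: 3/2.
At -3/2: a pole of order 1; residue 131/6.

Denominator factor (χ + 3/2): pole of order 1 at -3/2, modulus 3/2.
The radius of convergence is the smallest modulus among the singular points: 3/2.
At the order-1 pole -3/2 set g(χ) = (χ - (-3/2))*f(χ) = 10/3 - 37*χ/3.
Simple pole: residue = g(a) at a = -3/2, which is 131/6.


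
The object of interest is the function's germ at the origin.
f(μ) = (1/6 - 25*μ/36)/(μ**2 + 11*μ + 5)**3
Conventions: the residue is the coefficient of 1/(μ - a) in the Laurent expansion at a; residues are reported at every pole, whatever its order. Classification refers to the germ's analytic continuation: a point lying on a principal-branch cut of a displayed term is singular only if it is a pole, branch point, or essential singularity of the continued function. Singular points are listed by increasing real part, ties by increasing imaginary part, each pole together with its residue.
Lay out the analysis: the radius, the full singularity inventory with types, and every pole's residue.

Radius of convergence at 0: 11/2 - (1/2)*sqrt(101).
At -11/2 - (1/2)*sqrt(101): a pole of order 3; residue -(287/12363612)*sqrt(101).
At -11/2 + (1/2)*sqrt(101): a pole of order 3; residue (287/12363612)*sqrt(101).

Denominator factor (μ**2 + 11*μ + 5)^3: discriminant 101, real irrational roots -11/2 + (1/2)*sqrt(101) and -11/2 - (1/2)*sqrt(101); poles of order 3, moduli 11/2 - (1/2)*sqrt(101) and 11/2 + (1/2)*sqrt(101).
The radius of convergence is the smallest modulus among the singular points: 11/2 - (1/2)*sqrt(101).
The factor μ**2 + 11*μ + 5 splits as (μ - a)(μ - a') with a = -11/2 - (1/2)*sqrt(101), a' = -11/2 + (1/2)*sqrt(101). At the order-3 pole a set g(μ) = (μ - a)^3*f(μ) = [1/6 - 25*μ/36] / (μ - a')^3.
Order-3 pole: residue = g''(a)/2; g''(-11/2 - (1/2)*sqrt(101)) = -(287/6181806)*sqrt(101), so the residue is -(287/12363612)*sqrt(101).
The factor μ**2 + 11*μ + 5 splits as (μ - a)(μ - a') with a = -11/2 + (1/2)*sqrt(101), a' = -11/2 - (1/2)*sqrt(101). At the order-3 pole a set g(μ) = (μ - a)^3*f(μ) = [1/6 - 25*μ/36] / (μ - a')^3.
Order-3 pole: residue = g''(a)/2; g''(-11/2 + (1/2)*sqrt(101)) = (287/6181806)*sqrt(101), so the residue is (287/12363612)*sqrt(101).
List the singular points by increasing real part (a conjugate pair: the negative imaginary part first).


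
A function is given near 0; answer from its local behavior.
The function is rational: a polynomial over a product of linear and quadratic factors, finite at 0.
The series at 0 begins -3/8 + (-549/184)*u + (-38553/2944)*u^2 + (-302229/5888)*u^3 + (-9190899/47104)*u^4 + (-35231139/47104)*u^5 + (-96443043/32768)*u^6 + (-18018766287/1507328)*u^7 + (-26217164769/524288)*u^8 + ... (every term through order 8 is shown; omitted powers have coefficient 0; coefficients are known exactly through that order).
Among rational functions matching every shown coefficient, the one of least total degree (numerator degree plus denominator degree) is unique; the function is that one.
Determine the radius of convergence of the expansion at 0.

The radius of convergence is 2/9.

No rational of total degree below 7 reproduces all 9 coefficients; solving the [2/5] Pade equations on them gives f(u) = (-33*u**2/8 - 8*u/23 + 1/3)/((u - 2/9)*(u**2 + 9*u/2 - 2)**2), whose expansion matches every shown term.
Denominator factor (u**2 + 9*u/2 - 2)^2: discriminant 113/4, real irrational roots -9/4 + (1/4)*sqrt(113) and -9/4 - (1/4)*sqrt(113); poles of order 2, moduli -9/4 + (1/4)*sqrt(113) and 9/4 + (1/4)*sqrt(113).
Denominator factor (u - 2/9): pole of order 1 at 2/9, modulus 2/9.
The radius of convergence is the smallest modulus among the singular points: 2/9.
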